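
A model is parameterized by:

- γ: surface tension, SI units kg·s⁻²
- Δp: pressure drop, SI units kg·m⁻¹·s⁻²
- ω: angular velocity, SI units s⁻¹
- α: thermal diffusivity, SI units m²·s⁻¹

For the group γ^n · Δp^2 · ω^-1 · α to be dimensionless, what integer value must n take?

-2

Balance the M exponent: (1)·n from γ, plus 2·(1) − (0) + (0) = 2 from the rest, must sum to zero.
n + 2 = 0, so n = -2.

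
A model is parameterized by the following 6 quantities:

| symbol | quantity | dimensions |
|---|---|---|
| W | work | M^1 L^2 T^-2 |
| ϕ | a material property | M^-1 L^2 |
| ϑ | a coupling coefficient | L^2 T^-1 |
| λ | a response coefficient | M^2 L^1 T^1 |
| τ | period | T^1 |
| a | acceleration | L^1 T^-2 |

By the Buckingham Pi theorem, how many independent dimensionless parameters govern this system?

There are 6 variables and 3 base dimensions (M, L, T).
The dimension matrix has rank 3.
Independent dimensionless groups: 6 − 3 = 3.

3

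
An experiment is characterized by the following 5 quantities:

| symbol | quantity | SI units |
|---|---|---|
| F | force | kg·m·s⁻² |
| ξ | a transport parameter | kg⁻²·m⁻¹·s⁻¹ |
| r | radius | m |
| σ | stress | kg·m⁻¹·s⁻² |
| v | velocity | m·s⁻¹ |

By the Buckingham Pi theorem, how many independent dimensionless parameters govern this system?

There are 5 variables and 3 base dimensions (M, L, T).
The dimension matrix has rank 3.
Independent dimensionless groups: 5 − 3 = 2.

2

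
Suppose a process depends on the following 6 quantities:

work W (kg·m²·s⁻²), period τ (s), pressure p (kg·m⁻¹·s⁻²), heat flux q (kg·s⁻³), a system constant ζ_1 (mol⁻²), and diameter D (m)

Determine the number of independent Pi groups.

There are 6 variables and 4 base dimensions (M, L, T, N).
The dimension matrix has rank 4.
Independent dimensionless groups: 6 − 4 = 2.

2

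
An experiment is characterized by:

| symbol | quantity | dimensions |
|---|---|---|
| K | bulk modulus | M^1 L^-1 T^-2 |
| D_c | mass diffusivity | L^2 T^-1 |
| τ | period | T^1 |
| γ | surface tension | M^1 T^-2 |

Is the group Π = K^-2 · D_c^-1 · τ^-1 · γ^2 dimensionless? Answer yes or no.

Sum the exponent of each base dimension across the product:
  M: −2·[K]_M − [D_c]_M − [τ]_M + 2·[γ]_M = −2·(1) − (0) − (0) + 2·(1) = 0
  L: −2·[K]_L − [D_c]_L − [τ]_L + 2·[γ]_L = −2·(-1) − (2) − (0) + 2·(0) = 0
  T: −2·[K]_T − [D_c]_T − [τ]_T + 2·[γ]_T = −2·(-2) − (-1) − (1) + 2·(-2) = 0
All base exponents vanish — dimensionless.

yes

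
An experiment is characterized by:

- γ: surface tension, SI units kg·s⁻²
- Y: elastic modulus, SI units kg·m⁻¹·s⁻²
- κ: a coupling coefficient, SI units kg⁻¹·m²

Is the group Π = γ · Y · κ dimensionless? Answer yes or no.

no

Sum the exponent of each base dimension across the product:
  M: [γ]_M + [Y]_M + [κ]_M = (1) + (1) + (-1) = 1
  L: [γ]_L + [Y]_L + [κ]_L = (0) + (-1) + (2) = 1
  T: [γ]_T + [Y]_T + [κ]_T = (-2) + (-2) + (0) = -4
Net dimensions [M L T⁻⁴] ≠ [1] — not dimensionless.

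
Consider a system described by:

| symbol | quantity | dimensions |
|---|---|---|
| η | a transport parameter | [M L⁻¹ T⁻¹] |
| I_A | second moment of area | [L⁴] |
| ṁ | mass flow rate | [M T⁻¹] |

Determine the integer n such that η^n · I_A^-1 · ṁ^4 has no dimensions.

Balance the M exponent: (1)·n from η, plus −(0) + 4·(1) = 4 from the rest, must sum to zero.
n + 4 = 0, so n = -4.

-4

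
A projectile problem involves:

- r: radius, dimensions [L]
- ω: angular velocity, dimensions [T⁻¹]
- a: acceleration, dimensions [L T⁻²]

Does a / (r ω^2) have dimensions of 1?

yes

Sum the exponent of each base dimension across the product:
  L: −[r]_L − 2·[ω]_L + [a]_L = −(1) − 2·(0) + (1) = 0
  T: −[r]_T − 2·[ω]_T + [a]_T = −(0) − 2·(-1) + (-2) = 0
All base exponents vanish — dimensionless.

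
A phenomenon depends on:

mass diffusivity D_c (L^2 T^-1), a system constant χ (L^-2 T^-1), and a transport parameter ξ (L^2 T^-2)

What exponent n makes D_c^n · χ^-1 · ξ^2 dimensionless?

Balance the L exponent: (2)·n from D_c, plus −(-2) + 2·(2) = 6 from the rest, must sum to zero.
2n + 6 = 0, so n = -3.

-3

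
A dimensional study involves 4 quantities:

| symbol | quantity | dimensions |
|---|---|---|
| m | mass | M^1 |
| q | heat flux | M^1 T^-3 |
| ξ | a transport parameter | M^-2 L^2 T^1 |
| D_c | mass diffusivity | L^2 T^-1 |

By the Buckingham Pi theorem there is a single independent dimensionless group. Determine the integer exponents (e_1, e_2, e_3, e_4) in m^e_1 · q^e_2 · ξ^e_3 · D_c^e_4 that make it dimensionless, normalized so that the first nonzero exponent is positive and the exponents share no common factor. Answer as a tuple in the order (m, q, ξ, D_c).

M: e_1·(1) + e_2·(1) + e_3·(-2) + e_4·(0) = 0
L: e_1·(0) + e_2·(0) + e_3·(2) + e_4·(2) = 0
T: e_1·(0) + e_2·(-3) + e_3·(1) + e_4·(-1) = 0
Solving this homogeneous linear system for the smallest-integer solution (first nonzero entry positive) gives (4, 2, 3, -3).

(4, 2, 3, -3)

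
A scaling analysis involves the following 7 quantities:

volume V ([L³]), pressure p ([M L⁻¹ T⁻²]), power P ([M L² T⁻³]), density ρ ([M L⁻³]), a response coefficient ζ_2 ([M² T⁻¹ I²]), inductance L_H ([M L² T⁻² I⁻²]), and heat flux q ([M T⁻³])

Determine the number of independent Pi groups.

There are 7 variables and 4 base dimensions (M, L, T, I).
The dimension matrix has rank 4.
Independent dimensionless groups: 7 − 4 = 3.

3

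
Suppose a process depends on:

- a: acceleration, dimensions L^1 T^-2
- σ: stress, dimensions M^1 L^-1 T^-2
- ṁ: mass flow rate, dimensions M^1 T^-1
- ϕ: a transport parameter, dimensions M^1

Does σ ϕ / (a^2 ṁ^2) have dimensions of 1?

Sum the exponent of each base dimension across the product:
  M: −2·[a]_M + [σ]_M − 2·[ṁ]_M + [ϕ]_M = −2·(0) + (1) − 2·(1) + (1) = 0
  L: −2·[a]_L + [σ]_L − 2·[ṁ]_L + [ϕ]_L = −2·(1) + (-1) − 2·(0) + (0) = -3
  T: −2·[a]_T + [σ]_T − 2·[ṁ]_T + [ϕ]_T = −2·(-2) + (-2) − 2·(-1) + (0) = 4
Net dimensions [L⁻³ T⁴] ≠ [1] — not dimensionless.

no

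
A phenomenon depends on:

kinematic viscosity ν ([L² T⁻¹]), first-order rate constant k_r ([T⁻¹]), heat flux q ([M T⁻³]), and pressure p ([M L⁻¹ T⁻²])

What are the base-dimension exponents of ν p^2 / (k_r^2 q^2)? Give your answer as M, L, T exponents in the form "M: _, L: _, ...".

Collect each base-dimension exponent across the product:
  M: (0) − 2·(0) − 2·(1) + 2·(1) = 0
  L: (2) − 2·(0) − 2·(0) + 2·(-1) = 0
  T: (-1) − 2·(-1) − 2·(-3) + 2·(-2) = 3
So the dimensions are [T³].

M: 0, L: 0, T: 3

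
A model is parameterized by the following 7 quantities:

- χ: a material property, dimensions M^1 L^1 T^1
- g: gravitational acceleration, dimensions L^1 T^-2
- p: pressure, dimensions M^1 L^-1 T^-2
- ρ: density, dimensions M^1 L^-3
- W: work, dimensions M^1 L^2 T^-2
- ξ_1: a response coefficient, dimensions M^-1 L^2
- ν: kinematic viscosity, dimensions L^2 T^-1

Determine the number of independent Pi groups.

4

There are 7 variables and 3 base dimensions (M, L, T).
The dimension matrix has rank 3.
Independent dimensionless groups: 7 − 3 = 4.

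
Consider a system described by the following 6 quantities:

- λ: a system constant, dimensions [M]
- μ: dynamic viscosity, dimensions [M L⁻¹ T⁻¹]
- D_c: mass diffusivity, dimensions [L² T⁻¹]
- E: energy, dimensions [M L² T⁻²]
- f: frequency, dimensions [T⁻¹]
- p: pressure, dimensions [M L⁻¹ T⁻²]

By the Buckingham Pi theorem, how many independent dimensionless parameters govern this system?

3

There are 6 variables and 3 base dimensions (M, L, T).
The dimension matrix has rank 3.
Independent dimensionless groups: 6 − 3 = 3.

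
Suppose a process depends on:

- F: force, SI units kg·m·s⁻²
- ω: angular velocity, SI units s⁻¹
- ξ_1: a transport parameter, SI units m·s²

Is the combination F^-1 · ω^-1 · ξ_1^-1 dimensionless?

no

Sum the exponent of each base dimension across the product:
  M: −[F]_M − [ω]_M − [ξ_1]_M = −(1) − (0) − (0) = -1
  L: −[F]_L − [ω]_L − [ξ_1]_L = −(1) − (0) − (1) = -2
  T: −[F]_T − [ω]_T − [ξ_1]_T = −(-2) − (-1) − (2) = 1
Net dimensions [M⁻¹ L⁻² T] ≠ [1] — not dimensionless.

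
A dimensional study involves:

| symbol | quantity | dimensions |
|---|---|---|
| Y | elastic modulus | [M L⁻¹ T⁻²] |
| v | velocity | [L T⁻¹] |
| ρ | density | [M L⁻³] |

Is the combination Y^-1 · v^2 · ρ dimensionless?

Sum the exponent of each base dimension across the product:
  M: −[Y]_M + 2·[v]_M + [ρ]_M = −(1) + 2·(0) + (1) = 0
  L: −[Y]_L + 2·[v]_L + [ρ]_L = −(-1) + 2·(1) + (-3) = 0
  T: −[Y]_T + 2·[v]_T + [ρ]_T = −(-2) + 2·(-1) + (0) = 0
All base exponents vanish — dimensionless.

yes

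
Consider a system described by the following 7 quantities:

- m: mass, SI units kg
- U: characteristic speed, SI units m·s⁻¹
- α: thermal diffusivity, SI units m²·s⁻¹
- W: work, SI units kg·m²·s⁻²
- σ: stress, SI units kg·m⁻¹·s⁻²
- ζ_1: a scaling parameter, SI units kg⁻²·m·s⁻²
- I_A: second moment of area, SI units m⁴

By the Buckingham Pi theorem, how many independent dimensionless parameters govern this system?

There are 7 variables and 3 base dimensions (M, L, T).
The dimension matrix has rank 3.
Independent dimensionless groups: 7 − 3 = 4.

4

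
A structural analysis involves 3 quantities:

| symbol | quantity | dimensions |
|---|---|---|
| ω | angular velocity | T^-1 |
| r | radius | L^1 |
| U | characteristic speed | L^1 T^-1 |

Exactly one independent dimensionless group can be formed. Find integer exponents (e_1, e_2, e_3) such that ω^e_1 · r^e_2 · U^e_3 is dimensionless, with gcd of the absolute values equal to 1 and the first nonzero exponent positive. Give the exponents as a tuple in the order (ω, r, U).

L: e_1·(0) + e_2·(1) + e_3·(1) = 0
T: e_1·(-1) + e_2·(0) + e_3·(-1) = 0
Solving this homogeneous linear system for the smallest-integer solution (first nonzero entry positive) gives (1, 1, -1).

(1, 1, -1)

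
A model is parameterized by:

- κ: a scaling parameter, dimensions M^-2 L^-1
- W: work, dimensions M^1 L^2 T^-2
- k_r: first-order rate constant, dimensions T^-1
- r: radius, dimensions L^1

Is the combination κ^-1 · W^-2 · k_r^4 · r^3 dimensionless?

Sum the exponent of each base dimension across the product:
  M: −[κ]_M − 2·[W]_M + 4·[k_r]_M + 3·[r]_M = −(-2) − 2·(1) + 4·(0) + 3·(0) = 0
  L: −[κ]_L − 2·[W]_L + 4·[k_r]_L + 3·[r]_L = −(-1) − 2·(2) + 4·(0) + 3·(1) = 0
  T: −[κ]_T − 2·[W]_T + 4·[k_r]_T + 3·[r]_T = −(0) − 2·(-2) + 4·(-1) + 3·(0) = 0
All base exponents vanish — dimensionless.

yes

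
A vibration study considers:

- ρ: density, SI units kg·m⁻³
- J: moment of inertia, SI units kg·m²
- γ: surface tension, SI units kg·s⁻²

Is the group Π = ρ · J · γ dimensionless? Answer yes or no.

no

Sum the exponent of each base dimension across the product:
  M: [ρ]_M + [J]_M + [γ]_M = (1) + (1) + (1) = 3
  L: [ρ]_L + [J]_L + [γ]_L = (-3) + (2) + (0) = -1
  T: [ρ]_T + [J]_T + [γ]_T = (0) + (0) + (-2) = -2
Net dimensions [M³ L⁻¹ T⁻²] ≠ [1] — not dimensionless.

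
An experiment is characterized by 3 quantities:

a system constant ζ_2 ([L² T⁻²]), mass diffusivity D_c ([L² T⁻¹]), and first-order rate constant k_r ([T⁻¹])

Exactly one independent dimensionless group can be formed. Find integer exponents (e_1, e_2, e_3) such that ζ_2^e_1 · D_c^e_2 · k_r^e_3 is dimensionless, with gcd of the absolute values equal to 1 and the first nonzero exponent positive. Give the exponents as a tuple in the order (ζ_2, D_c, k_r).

L: e_1·(2) + e_2·(2) + e_3·(0) = 0
T: e_1·(-2) + e_2·(-1) + e_3·(-1) = 0
Solving this homogeneous linear system for the smallest-integer solution (first nonzero entry positive) gives (1, -1, -1).

(1, -1, -1)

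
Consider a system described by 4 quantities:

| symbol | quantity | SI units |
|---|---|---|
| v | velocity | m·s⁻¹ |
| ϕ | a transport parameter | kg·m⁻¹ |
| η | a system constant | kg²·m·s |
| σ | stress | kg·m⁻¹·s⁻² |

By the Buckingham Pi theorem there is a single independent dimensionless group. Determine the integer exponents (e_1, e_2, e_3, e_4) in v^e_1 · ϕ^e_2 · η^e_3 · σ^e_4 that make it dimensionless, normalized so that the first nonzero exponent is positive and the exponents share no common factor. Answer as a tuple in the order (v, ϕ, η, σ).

M: e_1·(0) + e_2·(1) + e_3·(2) + e_4·(1) = 0
L: e_1·(1) + e_2·(-1) + e_3·(1) + e_4·(-1) = 0
T: e_1·(-1) + e_2·(0) + e_3·(1) + e_4·(-2) = 0
Solving this homogeneous linear system for the smallest-integer solution (first nonzero entry positive) gives (3, 4, -1, -2).

(3, 4, -1, -2)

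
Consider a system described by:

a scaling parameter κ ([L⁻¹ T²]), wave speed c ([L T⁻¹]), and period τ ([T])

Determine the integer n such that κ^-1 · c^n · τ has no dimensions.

Balance the L exponent: (1)·n from c, plus −(-1) + (0) = 1 from the rest, must sum to zero.
n + 1 = 0, so n = -1.

-1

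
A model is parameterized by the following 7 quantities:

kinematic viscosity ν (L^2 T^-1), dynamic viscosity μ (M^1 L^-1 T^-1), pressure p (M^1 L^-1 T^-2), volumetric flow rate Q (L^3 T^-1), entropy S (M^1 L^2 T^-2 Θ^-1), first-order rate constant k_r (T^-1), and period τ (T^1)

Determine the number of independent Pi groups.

There are 7 variables and 4 base dimensions (M, L, T, Θ).
The dimension matrix has rank 4.
Independent dimensionless groups: 7 − 4 = 3.

3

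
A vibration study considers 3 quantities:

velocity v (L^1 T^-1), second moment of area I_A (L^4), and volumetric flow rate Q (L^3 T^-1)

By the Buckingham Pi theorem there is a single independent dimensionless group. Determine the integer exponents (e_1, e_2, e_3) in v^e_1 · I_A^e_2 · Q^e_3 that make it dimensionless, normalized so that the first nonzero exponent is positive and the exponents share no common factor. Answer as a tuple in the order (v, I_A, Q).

(2, 1, -2)

L: e_1·(1) + e_2·(4) + e_3·(3) = 0
T: e_1·(-1) + e_2·(0) + e_3·(-1) = 0
Solving this homogeneous linear system for the smallest-integer solution (first nonzero entry positive) gives (2, 1, -2).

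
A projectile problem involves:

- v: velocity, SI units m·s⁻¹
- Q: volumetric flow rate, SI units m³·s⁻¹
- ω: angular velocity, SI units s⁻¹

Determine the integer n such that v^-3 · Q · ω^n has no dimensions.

Balance the T exponent: (-1)·n from ω, plus −3·(-1) + (-1) = 2 from the rest, must sum to zero.
−n + 2 = 0, so n = 2.

2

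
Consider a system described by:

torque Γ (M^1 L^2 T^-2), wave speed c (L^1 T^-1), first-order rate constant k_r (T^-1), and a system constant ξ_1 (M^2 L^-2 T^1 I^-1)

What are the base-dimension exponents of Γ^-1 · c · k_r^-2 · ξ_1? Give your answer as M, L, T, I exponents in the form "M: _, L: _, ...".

Collect each base-dimension exponent across the product:
  M: −(1) + (0) − 2·(0) + (2) = 1
  L: −(2) + (1) − 2·(0) + (-2) = -3
  T: −(-2) + (-1) − 2·(-1) + (1) = 4
  I: −(0) + (0) − 2·(0) + (-1) = -1
So the dimensions are [M L⁻³ T⁴ I⁻¹].

M: 1, L: -3, T: 4, I: -1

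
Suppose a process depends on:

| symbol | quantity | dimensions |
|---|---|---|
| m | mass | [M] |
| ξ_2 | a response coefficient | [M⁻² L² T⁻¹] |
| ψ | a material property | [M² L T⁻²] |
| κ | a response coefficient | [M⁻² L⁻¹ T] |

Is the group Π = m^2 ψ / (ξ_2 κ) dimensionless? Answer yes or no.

no

Sum the exponent of each base dimension across the product:
  M: 2·[m]_M − [ξ_2]_M + [ψ]_M − [κ]_M = 2·(1) − (-2) + (2) − (-2) = 8
  L: 2·[m]_L − [ξ_2]_L + [ψ]_L − [κ]_L = 2·(0) − (2) + (1) − (-1) = 0
  T: 2·[m]_T − [ξ_2]_T + [ψ]_T − [κ]_T = 2·(0) − (-1) + (-2) − (1) = -2
Net dimensions [M⁸ T⁻²] ≠ [1] — not dimensionless.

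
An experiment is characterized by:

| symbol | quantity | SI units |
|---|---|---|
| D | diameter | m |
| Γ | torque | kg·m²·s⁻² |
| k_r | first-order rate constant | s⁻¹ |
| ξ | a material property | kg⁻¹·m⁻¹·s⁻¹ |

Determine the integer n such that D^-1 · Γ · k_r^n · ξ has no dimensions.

-3

Balance the T exponent: (-1)·n from k_r, plus −(0) + (-2) + (-1) = -3 from the rest, must sum to zero.
−n − 3 = 0, so n = -3.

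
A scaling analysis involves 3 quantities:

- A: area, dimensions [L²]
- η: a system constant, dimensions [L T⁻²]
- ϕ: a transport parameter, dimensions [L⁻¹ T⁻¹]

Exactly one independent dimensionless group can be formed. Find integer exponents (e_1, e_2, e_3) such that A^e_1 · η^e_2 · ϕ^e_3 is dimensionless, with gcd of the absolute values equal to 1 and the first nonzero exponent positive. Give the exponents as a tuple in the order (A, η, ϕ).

L: e_1·(2) + e_2·(1) + e_3·(-1) = 0
T: e_1·(0) + e_2·(-2) + e_3·(-1) = 0
Solving this homogeneous linear system for the smallest-integer solution (first nonzero entry positive) gives (3, -2, 4).

(3, -2, 4)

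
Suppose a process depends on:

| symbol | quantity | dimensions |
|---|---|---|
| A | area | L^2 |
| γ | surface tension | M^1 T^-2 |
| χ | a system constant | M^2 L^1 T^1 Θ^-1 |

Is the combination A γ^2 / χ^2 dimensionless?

no

Sum the exponent of each base dimension across the product:
  M: [A]_M + 2·[γ]_M − 2·[χ]_M = (0) + 2·(1) − 2·(2) = -2
  L: [A]_L + 2·[γ]_L − 2·[χ]_L = (2) + 2·(0) − 2·(1) = 0
  T: [A]_T + 2·[γ]_T − 2·[χ]_T = (0) + 2·(-2) − 2·(1) = -6
  Θ: [A]_Θ + 2·[γ]_Θ − 2·[χ]_Θ = (0) + 2·(0) − 2·(-1) = 2
Net dimensions [M⁻² T⁻⁶ Θ²] ≠ [1] — not dimensionless.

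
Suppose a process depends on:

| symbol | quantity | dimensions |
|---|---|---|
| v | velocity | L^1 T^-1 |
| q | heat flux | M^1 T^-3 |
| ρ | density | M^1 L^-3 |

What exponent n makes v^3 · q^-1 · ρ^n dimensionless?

1

Balance the M exponent: (1)·n from ρ, plus 3·(0) − (1) = -1 from the rest, must sum to zero.
n − 1 = 0, so n = 1.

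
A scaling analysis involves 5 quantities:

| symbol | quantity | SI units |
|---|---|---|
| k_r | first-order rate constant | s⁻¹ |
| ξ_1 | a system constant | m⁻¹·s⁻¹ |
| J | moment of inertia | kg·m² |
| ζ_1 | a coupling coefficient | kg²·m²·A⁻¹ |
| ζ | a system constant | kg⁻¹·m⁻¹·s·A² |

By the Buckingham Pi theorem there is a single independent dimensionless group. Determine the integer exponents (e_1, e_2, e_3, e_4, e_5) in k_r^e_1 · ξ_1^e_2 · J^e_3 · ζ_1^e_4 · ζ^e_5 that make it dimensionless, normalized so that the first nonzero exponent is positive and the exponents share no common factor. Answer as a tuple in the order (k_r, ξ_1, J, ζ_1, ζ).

(4, -3, -3, 2, 1)

M: e_1·(0) + e_2·(0) + e_3·(1) + e_4·(2) + e_5·(-1) = 0
L: e_1·(0) + e_2·(-1) + e_3·(2) + e_4·(2) + e_5·(-1) = 0
T: e_1·(-1) + e_2·(-1) + e_3·(0) + e_4·(0) + e_5·(1) = 0
I: e_1·(0) + e_2·(0) + e_3·(0) + e_4·(-1) + e_5·(2) = 0
Solving this homogeneous linear system for the smallest-integer solution (first nonzero entry positive) gives (4, -3, -3, 2, 1).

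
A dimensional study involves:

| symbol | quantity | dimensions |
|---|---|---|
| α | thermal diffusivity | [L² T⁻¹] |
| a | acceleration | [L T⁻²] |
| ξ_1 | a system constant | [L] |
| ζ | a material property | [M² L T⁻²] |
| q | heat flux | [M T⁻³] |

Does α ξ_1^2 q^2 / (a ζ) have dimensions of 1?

Sum the exponent of each base dimension across the product:
  M: [α]_M − [a]_M + 2·[ξ_1]_M − [ζ]_M + 2·[q]_M = (0) − (0) + 2·(0) − (2) + 2·(1) = 0
  L: [α]_L − [a]_L + 2·[ξ_1]_L − [ζ]_L + 2·[q]_L = (2) − (1) + 2·(1) − (1) + 2·(0) = 2
  T: [α]_T − [a]_T + 2·[ξ_1]_T − [ζ]_T + 2·[q]_T = (-1) − (-2) + 2·(0) − (-2) + 2·(-3) = -3
Net dimensions [L² T⁻³] ≠ [1] — not dimensionless.

no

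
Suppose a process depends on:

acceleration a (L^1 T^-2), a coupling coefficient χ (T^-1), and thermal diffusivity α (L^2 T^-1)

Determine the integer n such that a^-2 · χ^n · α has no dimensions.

3

Balance the T exponent: (-1)·n from χ, plus −2·(-2) + (-1) = 3 from the rest, must sum to zero.
−n + 3 = 0, so n = 3.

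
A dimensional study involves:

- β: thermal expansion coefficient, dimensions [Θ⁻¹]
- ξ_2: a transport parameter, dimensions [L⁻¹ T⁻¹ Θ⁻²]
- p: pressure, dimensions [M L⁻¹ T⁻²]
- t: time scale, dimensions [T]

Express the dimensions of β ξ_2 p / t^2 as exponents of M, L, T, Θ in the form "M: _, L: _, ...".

M: 1, L: -2, T: -5, Θ: -3

Collect each base-dimension exponent across the product:
  M: (0) + (0) + (1) − 2·(0) = 1
  L: (0) + (-1) + (-1) − 2·(0) = -2
  T: (0) + (-1) + (-2) − 2·(1) = -5
  Θ: (-1) + (-2) + (0) − 2·(0) = -3
So the dimensions are [M L⁻² T⁻⁵ Θ⁻³].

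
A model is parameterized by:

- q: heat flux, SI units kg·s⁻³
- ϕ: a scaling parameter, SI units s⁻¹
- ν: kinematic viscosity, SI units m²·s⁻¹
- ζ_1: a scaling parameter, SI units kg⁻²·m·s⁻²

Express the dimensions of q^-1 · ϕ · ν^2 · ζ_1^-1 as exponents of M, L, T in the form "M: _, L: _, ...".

Collect each base-dimension exponent across the product:
  M: −(1) + (0) + 2·(0) − (-2) = 1
  L: −(0) + (0) + 2·(2) − (1) = 3
  T: −(-3) + (-1) + 2·(-1) − (-2) = 2
So the dimensions are [M L³ T²].

M: 1, L: 3, T: 2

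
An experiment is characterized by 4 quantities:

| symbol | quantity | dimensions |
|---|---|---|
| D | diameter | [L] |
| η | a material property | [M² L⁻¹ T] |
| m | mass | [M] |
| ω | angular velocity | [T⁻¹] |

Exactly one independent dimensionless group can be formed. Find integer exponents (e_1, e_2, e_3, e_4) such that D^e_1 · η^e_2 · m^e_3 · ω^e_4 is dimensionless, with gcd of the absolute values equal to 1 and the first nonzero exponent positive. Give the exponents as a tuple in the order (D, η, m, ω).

M: e_1·(0) + e_2·(2) + e_3·(1) + e_4·(0) = 0
L: e_1·(1) + e_2·(-1) + e_3·(0) + e_4·(0) = 0
T: e_1·(0) + e_2·(1) + e_3·(0) + e_4·(-1) = 0
Solving this homogeneous linear system for the smallest-integer solution (first nonzero entry positive) gives (1, 1, -2, 1).

(1, 1, -2, 1)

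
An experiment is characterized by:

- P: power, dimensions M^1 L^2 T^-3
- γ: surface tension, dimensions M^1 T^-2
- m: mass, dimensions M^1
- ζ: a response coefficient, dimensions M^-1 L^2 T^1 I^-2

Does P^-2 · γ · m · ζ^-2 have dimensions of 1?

Sum the exponent of each base dimension across the product:
  M: −2·[P]_M + [γ]_M + [m]_M − 2·[ζ]_M = −2·(1) + (1) + (1) − 2·(-1) = 2
  L: −2·[P]_L + [γ]_L + [m]_L − 2·[ζ]_L = −2·(2) + (0) + (0) − 2·(2) = -8
  T: −2·[P]_T + [γ]_T + [m]_T − 2·[ζ]_T = −2·(-3) + (-2) + (0) − 2·(1) = 2
  I: −2·[P]_I + [γ]_I + [m]_I − 2·[ζ]_I = −2·(0) + (0) + (0) − 2·(-2) = 4
Net dimensions [M² L⁻⁸ T² I⁴] ≠ [1] — not dimensionless.

no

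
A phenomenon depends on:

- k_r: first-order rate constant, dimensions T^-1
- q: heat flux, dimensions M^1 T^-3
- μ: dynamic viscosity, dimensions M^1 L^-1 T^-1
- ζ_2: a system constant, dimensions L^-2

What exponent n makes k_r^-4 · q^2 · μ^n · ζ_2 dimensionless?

Balance the M exponent: (1)·n from μ, plus −4·(0) + 2·(1) + (0) = 2 from the rest, must sum to zero.
n + 2 = 0, so n = -2.

-2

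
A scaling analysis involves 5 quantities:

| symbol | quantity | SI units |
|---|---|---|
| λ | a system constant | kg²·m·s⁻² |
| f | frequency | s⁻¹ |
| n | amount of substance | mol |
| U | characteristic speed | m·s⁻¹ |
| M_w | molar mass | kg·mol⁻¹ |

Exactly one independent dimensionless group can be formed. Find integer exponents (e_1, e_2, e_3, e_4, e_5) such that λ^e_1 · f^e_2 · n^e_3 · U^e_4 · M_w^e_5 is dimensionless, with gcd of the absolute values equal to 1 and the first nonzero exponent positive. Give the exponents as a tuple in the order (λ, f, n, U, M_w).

M: e_1·(2) + e_2·(0) + e_3·(0) + e_4·(0) + e_5·(1) = 0
L: e_1·(1) + e_2·(0) + e_3·(0) + e_4·(1) + e_5·(0) = 0
T: e_1·(-2) + e_2·(-1) + e_3·(0) + e_4·(-1) + e_5·(0) = 0
N: e_1·(0) + e_2·(0) + e_3·(1) + e_4·(0) + e_5·(-1) = 0
Solving this homogeneous linear system for the smallest-integer solution (first nonzero entry positive) gives (1, -1, -2, -1, -2).

(1, -1, -2, -1, -2)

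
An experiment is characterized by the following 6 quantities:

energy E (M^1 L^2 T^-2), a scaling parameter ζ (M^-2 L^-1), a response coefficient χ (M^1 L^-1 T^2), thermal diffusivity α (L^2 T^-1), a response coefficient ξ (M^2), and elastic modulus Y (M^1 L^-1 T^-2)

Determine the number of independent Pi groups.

3

There are 6 variables and 3 base dimensions (M, L, T).
The dimension matrix has rank 3.
Independent dimensionless groups: 6 − 3 = 3.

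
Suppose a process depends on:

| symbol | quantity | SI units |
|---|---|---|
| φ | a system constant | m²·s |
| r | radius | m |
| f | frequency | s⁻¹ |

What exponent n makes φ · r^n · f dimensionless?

Balance the L exponent: (1)·n from r, plus (2) + (0) = 2 from the rest, must sum to zero.
n + 2 = 0, so n = -2.

-2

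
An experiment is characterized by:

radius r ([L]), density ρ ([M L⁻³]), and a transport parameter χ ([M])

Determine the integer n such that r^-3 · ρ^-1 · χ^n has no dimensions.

1

Balance the M exponent: (1)·n from χ, plus −3·(0) − (1) = -1 from the rest, must sum to zero.
n − 1 = 0, so n = 1.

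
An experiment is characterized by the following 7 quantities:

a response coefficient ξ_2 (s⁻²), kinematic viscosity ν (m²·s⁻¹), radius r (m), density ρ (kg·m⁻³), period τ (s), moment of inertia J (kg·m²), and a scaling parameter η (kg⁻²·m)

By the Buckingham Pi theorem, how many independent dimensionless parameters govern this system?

There are 7 variables and 3 base dimensions (M, L, T).
The dimension matrix has rank 3.
Independent dimensionless groups: 7 − 3 = 4.

4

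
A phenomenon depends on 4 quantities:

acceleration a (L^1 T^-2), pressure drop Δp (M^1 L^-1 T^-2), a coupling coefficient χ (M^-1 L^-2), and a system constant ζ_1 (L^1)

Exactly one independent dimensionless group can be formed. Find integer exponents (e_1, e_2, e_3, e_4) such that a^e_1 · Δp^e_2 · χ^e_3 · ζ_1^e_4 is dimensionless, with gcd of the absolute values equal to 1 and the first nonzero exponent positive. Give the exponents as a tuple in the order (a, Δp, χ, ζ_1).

M: e_1·(0) + e_2·(1) + e_3·(-1) + e_4·(0) = 0
L: e_1·(1) + e_2·(-1) + e_3·(-2) + e_4·(1) = 0
T: e_1·(-2) + e_2·(-2) + e_3·(0) + e_4·(0) = 0
Solving this homogeneous linear system for the smallest-integer solution (first nonzero entry positive) gives (1, -1, -1, -4).

(1, -1, -1, -4)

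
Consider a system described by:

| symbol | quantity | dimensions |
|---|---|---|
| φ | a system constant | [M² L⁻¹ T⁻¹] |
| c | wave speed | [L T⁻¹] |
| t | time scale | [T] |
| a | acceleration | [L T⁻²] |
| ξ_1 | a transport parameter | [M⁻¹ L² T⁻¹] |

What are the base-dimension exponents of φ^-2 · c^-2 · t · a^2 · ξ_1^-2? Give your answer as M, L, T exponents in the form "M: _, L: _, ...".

Collect each base-dimension exponent across the product:
  M: −2·(2) − 2·(0) + (0) + 2·(0) − 2·(-1) = -2
  L: −2·(-1) − 2·(1) + (0) + 2·(1) − 2·(2) = -2
  T: −2·(-1) − 2·(-1) + (1) + 2·(-2) − 2·(-1) = 3
So the dimensions are [M⁻² L⁻² T³].

M: -2, L: -2, T: 3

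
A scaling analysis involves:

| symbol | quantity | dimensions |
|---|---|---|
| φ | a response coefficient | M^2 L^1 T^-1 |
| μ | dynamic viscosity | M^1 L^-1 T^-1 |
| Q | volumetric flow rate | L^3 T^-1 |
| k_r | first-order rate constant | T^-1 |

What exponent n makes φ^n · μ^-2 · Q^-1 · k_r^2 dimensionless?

1

Balance the M exponent: (2)·n from φ, plus −2·(1) − (0) + 2·(0) = -2 from the rest, must sum to zero.
2n − 2 = 0, so n = 1.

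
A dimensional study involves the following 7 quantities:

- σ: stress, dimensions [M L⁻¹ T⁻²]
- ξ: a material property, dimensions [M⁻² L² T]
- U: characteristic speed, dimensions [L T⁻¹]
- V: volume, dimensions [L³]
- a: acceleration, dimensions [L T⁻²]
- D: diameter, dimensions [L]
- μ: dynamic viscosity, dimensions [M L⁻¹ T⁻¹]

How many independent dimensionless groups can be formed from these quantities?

4

There are 7 variables and 3 base dimensions (M, L, T).
The dimension matrix has rank 3.
Independent dimensionless groups: 7 − 3 = 4.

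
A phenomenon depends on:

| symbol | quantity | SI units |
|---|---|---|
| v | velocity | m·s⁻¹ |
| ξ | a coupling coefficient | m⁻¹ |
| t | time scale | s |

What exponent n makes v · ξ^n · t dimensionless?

1

Balance the L exponent: (-1)·n from ξ, plus (1) + (0) = 1 from the rest, must sum to zero.
−n + 1 = 0, so n = 1.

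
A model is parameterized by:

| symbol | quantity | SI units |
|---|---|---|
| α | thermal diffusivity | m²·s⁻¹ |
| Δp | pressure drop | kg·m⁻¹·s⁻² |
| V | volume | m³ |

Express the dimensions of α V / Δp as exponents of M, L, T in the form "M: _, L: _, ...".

M: -1, L: 6, T: 1

Collect each base-dimension exponent across the product:
  M: (0) − (1) + (0) = -1
  L: (2) − (-1) + (3) = 6
  T: (-1) − (-2) + (0) = 1
So the dimensions are [M⁻¹ L⁶ T].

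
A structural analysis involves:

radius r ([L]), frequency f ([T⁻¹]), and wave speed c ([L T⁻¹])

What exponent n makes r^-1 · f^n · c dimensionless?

Balance the T exponent: (-1)·n from f, plus −(0) + (-1) = -1 from the rest, must sum to zero.
−n − 1 = 0, so n = -1.

-1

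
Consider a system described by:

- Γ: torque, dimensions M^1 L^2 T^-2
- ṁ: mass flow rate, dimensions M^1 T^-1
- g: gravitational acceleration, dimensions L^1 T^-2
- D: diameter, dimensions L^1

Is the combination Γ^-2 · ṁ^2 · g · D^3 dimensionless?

yes

Sum the exponent of each base dimension across the product:
  M: −2·[Γ]_M + 2·[ṁ]_M + [g]_M + 3·[D]_M = −2·(1) + 2·(1) + (0) + 3·(0) = 0
  L: −2·[Γ]_L + 2·[ṁ]_L + [g]_L + 3·[D]_L = −2·(2) + 2·(0) + (1) + 3·(1) = 0
  T: −2·[Γ]_T + 2·[ṁ]_T + [g]_T + 3·[D]_T = −2·(-2) + 2·(-1) + (-2) + 3·(0) = 0
All base exponents vanish — dimensionless.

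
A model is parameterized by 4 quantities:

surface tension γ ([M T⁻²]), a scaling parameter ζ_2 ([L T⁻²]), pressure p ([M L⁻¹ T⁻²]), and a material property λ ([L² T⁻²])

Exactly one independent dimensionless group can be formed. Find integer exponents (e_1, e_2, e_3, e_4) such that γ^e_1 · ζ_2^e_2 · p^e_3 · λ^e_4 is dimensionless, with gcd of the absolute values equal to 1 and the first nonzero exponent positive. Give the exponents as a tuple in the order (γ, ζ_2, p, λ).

(1, 1, -1, -1)

M: e_1·(1) + e_2·(0) + e_3·(1) + e_4·(0) = 0
L: e_1·(0) + e_2·(1) + e_3·(-1) + e_4·(2) = 0
T: e_1·(-2) + e_2·(-2) + e_3·(-2) + e_4·(-2) = 0
Solving this homogeneous linear system for the smallest-integer solution (first nonzero entry positive) gives (1, 1, -1, -1).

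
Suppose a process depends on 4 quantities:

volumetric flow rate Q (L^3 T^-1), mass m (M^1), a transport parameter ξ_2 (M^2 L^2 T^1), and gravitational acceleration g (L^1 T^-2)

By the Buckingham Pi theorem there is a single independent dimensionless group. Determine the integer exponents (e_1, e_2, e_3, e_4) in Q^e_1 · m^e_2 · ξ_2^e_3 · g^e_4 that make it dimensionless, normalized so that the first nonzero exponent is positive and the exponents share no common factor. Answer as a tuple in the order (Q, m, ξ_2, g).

(1, 2, -1, -1)

M: e_1·(0) + e_2·(1) + e_3·(2) + e_4·(0) = 0
L: e_1·(3) + e_2·(0) + e_3·(2) + e_4·(1) = 0
T: e_1·(-1) + e_2·(0) + e_3·(1) + e_4·(-2) = 0
Solving this homogeneous linear system for the smallest-integer solution (first nonzero entry positive) gives (1, 2, -1, -1).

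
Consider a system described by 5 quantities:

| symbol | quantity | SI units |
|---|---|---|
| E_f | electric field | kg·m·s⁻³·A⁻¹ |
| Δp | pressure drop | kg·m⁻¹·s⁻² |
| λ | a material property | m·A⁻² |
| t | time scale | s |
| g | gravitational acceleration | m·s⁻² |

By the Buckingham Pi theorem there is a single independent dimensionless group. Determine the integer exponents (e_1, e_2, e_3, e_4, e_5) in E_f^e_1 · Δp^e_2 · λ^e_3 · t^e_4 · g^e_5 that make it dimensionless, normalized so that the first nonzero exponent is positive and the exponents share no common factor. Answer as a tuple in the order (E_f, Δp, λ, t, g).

(2, -2, -1, -4, -3)

M: e_1·(1) + e_2·(1) + e_3·(0) + e_4·(0) + e_5·(0) = 0
L: e_1·(1) + e_2·(-1) + e_3·(1) + e_4·(0) + e_5·(1) = 0
T: e_1·(-3) + e_2·(-2) + e_3·(0) + e_4·(1) + e_5·(-2) = 0
I: e_1·(-1) + e_2·(0) + e_3·(-2) + e_4·(0) + e_5·(0) = 0
Solving this homogeneous linear system for the smallest-integer solution (first nonzero entry positive) gives (2, -2, -1, -4, -3).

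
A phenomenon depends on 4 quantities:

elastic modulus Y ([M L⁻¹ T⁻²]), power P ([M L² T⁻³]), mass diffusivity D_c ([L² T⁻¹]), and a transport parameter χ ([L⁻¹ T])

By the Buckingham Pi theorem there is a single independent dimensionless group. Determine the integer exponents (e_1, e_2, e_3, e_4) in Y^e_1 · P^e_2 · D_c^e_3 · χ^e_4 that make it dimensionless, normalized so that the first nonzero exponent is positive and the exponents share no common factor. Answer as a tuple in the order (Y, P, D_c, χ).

M: e_1·(1) + e_2·(1) + e_3·(0) + e_4·(0) = 0
L: e_1·(-1) + e_2·(2) + e_3·(2) + e_4·(-1) = 0
T: e_1·(-2) + e_2·(-3) + e_3·(-1) + e_4·(1) = 0
Solving this homogeneous linear system for the smallest-integer solution (first nonzero entry positive) gives (1, -1, 2, 1).

(1, -1, 2, 1)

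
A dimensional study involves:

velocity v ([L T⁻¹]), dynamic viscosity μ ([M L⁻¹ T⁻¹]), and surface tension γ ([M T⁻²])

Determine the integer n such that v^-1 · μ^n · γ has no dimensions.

-1

Balance the M exponent: (1)·n from μ, plus −(0) + (1) = 1 from the rest, must sum to zero.
n + 1 = 0, so n = -1.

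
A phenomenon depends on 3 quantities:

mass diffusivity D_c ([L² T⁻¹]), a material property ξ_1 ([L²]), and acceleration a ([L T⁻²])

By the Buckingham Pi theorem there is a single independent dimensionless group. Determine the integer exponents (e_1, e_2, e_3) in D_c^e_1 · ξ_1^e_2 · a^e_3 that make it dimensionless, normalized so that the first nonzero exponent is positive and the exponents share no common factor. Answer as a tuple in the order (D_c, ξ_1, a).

(4, -3, -2)

L: e_1·(2) + e_2·(2) + e_3·(1) = 0
T: e_1·(-1) + e_2·(0) + e_3·(-2) = 0
Solving this homogeneous linear system for the smallest-integer solution (first nonzero entry positive) gives (4, -3, -2).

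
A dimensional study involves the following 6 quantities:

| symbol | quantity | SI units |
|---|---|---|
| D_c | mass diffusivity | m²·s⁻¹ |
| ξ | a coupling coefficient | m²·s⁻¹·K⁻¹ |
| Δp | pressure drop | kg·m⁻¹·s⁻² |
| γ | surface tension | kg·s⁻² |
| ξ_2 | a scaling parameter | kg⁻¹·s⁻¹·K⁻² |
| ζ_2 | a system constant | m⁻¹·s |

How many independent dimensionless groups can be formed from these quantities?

There are 6 variables and 4 base dimensions (M, L, T, Θ).
The dimension matrix has rank 4.
Independent dimensionless groups: 6 − 4 = 2.

2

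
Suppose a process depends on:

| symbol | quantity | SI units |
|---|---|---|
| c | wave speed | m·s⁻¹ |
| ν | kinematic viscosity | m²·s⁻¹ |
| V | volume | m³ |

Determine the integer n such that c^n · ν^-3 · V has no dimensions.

Balance the L exponent: (1)·n from c, plus −3·(2) + (3) = -3 from the rest, must sum to zero.
n − 3 = 0, so n = 3.

3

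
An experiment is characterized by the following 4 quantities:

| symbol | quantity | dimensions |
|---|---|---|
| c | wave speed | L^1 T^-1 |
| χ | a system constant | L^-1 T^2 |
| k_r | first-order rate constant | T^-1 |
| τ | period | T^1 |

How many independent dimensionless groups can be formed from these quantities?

There are 4 variables and 2 base dimensions (L, T).
The dimension matrix has rank 2.
Independent dimensionless groups: 4 − 2 = 2.

2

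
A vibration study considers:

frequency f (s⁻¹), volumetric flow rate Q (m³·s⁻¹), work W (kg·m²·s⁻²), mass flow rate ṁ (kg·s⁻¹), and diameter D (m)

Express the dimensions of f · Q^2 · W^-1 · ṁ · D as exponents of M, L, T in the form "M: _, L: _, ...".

M: 0, L: 5, T: -2

Collect each base-dimension exponent across the product:
  M: (0) + 2·(0) − (1) + (1) + (0) = 0
  L: (0) + 2·(3) − (2) + (0) + (1) = 5
  T: (-1) + 2·(-1) − (-2) + (-1) + (0) = -2
So the dimensions are [L⁵ T⁻²].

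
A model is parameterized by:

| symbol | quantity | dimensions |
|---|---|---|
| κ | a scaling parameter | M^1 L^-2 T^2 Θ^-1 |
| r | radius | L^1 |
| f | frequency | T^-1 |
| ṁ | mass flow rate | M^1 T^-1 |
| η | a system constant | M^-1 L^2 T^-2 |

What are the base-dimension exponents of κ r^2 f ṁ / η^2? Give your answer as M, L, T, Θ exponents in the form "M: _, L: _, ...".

M: 4, L: -4, T: 4, Θ: -1

Collect each base-dimension exponent across the product:
  M: (1) + 2·(0) + (0) + (1) − 2·(-1) = 4
  L: (-2) + 2·(1) + (0) + (0) − 2·(2) = -4
  T: (2) + 2·(0) + (-1) + (-1) − 2·(-2) = 4
  Θ: (-1) + 2·(0) + (0) + (0) − 2·(0) = -1
So the dimensions are [M⁴ L⁻⁴ T⁴ Θ⁻¹].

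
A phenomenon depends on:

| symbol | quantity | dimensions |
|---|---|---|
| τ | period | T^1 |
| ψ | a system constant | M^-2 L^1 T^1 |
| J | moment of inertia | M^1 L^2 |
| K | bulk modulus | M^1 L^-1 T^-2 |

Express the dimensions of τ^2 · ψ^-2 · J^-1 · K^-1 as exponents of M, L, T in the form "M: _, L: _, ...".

Collect each base-dimension exponent across the product:
  M: 2·(0) − 2·(-2) − (1) − (1) = 2
  L: 2·(0) − 2·(1) − (2) − (-1) = -3
  T: 2·(1) − 2·(1) − (0) − (-2) = 2
So the dimensions are [M² L⁻³ T²].

M: 2, L: -3, T: 2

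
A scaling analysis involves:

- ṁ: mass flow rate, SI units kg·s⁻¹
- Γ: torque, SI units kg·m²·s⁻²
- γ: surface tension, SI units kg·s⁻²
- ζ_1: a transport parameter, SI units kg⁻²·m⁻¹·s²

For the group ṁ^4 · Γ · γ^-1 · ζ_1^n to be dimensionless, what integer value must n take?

2

Balance the M exponent: (-2)·n from ζ_1, plus 4·(1) + (1) − (1) = 4 from the rest, must sum to zero.
-2n + 4 = 0, so n = 2.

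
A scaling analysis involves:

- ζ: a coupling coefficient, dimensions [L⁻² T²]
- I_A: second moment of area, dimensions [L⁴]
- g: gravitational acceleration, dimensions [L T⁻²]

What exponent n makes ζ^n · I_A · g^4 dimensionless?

4

Balance the L exponent: (-2)·n from ζ, plus (4) + 4·(1) = 8 from the rest, must sum to zero.
-2n + 8 = 0, so n = 4.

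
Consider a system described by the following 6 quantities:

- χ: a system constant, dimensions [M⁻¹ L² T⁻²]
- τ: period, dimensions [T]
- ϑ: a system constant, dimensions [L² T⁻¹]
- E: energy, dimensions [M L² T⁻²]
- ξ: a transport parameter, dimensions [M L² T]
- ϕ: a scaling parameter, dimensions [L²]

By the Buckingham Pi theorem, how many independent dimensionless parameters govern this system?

There are 6 variables and 3 base dimensions (M, L, T).
The dimension matrix has rank 3.
Independent dimensionless groups: 6 − 3 = 3.

3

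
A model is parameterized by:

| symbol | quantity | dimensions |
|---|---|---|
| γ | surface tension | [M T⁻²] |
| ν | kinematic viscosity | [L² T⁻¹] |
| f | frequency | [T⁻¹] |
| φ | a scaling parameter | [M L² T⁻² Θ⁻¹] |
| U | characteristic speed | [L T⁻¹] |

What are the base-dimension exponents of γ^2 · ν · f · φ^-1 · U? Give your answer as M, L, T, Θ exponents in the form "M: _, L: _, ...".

M: 1, L: 1, T: -5, Θ: 1

Collect each base-dimension exponent across the product:
  M: 2·(1) + (0) + (0) − (1) + (0) = 1
  L: 2·(0) + (2) + (0) − (2) + (1) = 1
  T: 2·(-2) + (-1) + (-1) − (-2) + (-1) = -5
  Θ: 2·(0) + (0) + (0) − (-1) + (0) = 1
So the dimensions are [M L T⁻⁵ Θ].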